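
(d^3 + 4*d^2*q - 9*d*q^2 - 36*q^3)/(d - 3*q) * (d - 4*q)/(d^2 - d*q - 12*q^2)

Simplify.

Factor: d^3 + 4*d^2*q - 9*d*q^2 - 36*q^3 = (d + 4*q)*(d + 3*q)*(d - 3*q);  d^2 - d*q - 12*q^2 = (d - 4*q)*(d + 3*q)
Cancel the common factors (d - 4*q), (d + 3*q), (d - 3*q).

d + 4*q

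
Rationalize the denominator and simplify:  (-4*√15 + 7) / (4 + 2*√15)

(-74 + 15*√15)/22

Multiply numerator and denominator by -2*√15 + 4.
Denominator becomes -44; numerator becomes -30*√15 + 148.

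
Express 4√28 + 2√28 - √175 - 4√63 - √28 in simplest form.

-7*√7

4√28 = 8*√7; 2√28 = 4*√7; √175 = 5*√7; 4√63 = 12*√7; √28 = 2*√7
Combine: (8 + 4 - 5 - 12 - 2)·√7 = -7*√7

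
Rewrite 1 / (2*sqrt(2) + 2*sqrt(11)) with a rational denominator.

Multiply numerator and denominator by -2*sqrt(11) + 2*sqrt(2).
Denominator becomes -36; numerator becomes -2*sqrt(11) + 2*sqrt(2).

(-sqrt(2) + sqrt(11))/18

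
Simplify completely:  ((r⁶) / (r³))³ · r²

Inside the bracket: r³
Raise to the power 3: r⁹
Multiply by r²: add exponents.

r^11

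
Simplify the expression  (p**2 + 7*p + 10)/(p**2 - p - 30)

Factor: p**2 + 7*p + 10 = (p + 5)*(p + 2);  p**2 - p - 30 = (p + 5)*(p - 6)
Cancel the common factor (p + 5).

(p + 2)/(p - 6)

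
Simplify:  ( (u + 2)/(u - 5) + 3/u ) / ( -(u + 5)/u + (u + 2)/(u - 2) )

(-u**3 - 3*u**2 + 25*u - 30)/(u**2 - 15*u + 50)

Numerator: (u + 2)/(u - 5) + 3/u = (u**2 + 5*u - 15)/(u**2 - 5*u)
Denominator: -(u + 5)/u + (u + 2)/(u - 2) = (-u + 10)/(u**2 - 2*u)
Divide: ((u**2 + 5*u - 15)/(u**2 - 5*u)) · ((u**2 - 2*u)/(-u + 10)) = (-u**3 - 3*u**2 + 25*u - 30)/(u**2 - 15*u + 50)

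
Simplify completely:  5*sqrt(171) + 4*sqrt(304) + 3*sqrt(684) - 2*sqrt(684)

37*sqrt(19)

5*sqrt(171) = 15*sqrt(19); 4*sqrt(304) = 16*sqrt(19); 3*sqrt(684) = 18*sqrt(19); 2*sqrt(684) = 12*sqrt(19)
Combine: (15 + 16 + 18 - 12)·sqrt(19) = 37*sqrt(19)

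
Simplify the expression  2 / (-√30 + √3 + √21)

Group as (√3 + √21) - √30; multiply by (√3 + √21) + √30, then rationalise the remaining surd.

(√30 + 2*√21 + 8*√3 + √210)/18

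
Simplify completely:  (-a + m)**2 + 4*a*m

Expand the square and combine the 4*a*m term.

(a + m)**2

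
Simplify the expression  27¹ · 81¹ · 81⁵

27¹ = 3^3; 81¹ = 3^4; 81⁵ = 3^20
Combine exponents: 3^27

3^27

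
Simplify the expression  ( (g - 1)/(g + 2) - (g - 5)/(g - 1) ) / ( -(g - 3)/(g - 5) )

Numerator: (g - 1)/(g + 2) - (g - 5)/(g - 1) = (g + 11)/(g^2 + g - 2)
Denominator: -(g - 3)/(g - 5) = (-g + 3)/(g - 5)
Divide: ((g + 11)/(g^2 + g - 2)) · ((g - 5)/(-g + 3)) = (-g^2 - 6*g + 55)/(g^3 - 2*g^2 - 5*g + 6)

(-g^2 - 6*g + 55)/(g^3 - 2*g^2 - 5*g + 6)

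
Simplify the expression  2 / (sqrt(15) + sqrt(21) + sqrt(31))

(-12*sqrt(1085) + 10*sqrt(31) + 50*sqrt(21) + 74*sqrt(15))/1235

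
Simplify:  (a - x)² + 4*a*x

Expand the square and combine the 4*a*x term.

(a + x)²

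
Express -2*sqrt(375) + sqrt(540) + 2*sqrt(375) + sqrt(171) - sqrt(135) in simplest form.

3*sqrt(15) + 3*sqrt(19)

2*sqrt(375) = 10*sqrt(15); sqrt(540) = 6*sqrt(15); 2*sqrt(375) = 10*sqrt(15); sqrt(171) = 3*sqrt(19); sqrt(135) = 3*sqrt(15)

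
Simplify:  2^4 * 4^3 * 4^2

2^14

2^4 = 2^4; 4^3 = 2^6; 4^2 = 2^4
Combine exponents: 2^14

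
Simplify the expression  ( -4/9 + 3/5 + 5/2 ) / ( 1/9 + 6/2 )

Numerator: -4/9 + 3/5 + 5/2 = 239/90
Denominator: 1/9 + 6/2 = 28/9
Divide: (239/90) · (9/28) = 239/280

239/280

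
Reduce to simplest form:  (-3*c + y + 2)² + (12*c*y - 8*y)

(3*c + y - 2)²

After expansion: 9*c² + 6*c*y - 12*c + y² - 4*y + 4 — a perfect-square trinomial.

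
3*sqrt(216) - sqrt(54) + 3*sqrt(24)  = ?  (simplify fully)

21*sqrt(6)

3*sqrt(216) = 18*sqrt(6); sqrt(54) = 3*sqrt(6); 3*sqrt(24) = 6*sqrt(6)
Combine: (18 - 3 + 6)·sqrt(6) = 21*sqrt(6)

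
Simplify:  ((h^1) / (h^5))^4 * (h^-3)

h^(-19)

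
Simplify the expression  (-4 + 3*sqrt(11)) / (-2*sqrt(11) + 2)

(-29 + sqrt(11))/20

Multiply numerator and denominator by 2 + 2*sqrt(11).
Denominator becomes -40; numerator becomes -2*sqrt(11) + 58.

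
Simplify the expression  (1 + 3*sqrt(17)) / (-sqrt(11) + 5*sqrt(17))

(sqrt(11) + 5*sqrt(17) + 3*sqrt(187) + 255)/414

Multiply numerator and denominator by sqrt(11) + 5*sqrt(17).
Denominator becomes 414; numerator becomes sqrt(11) + 5*sqrt(17) + 3*sqrt(187) + 255.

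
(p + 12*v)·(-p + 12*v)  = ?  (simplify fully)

-p² + 144*v²

Product of conjugates: (P+Q)(P-Q) = P^2 - Q^2.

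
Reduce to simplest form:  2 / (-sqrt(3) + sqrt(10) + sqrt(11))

Group as (sqrt(10) + sqrt(11)) - sqrt(3); multiply by (sqrt(10) + sqrt(11)) + sqrt(3), then rationalise the remaining surd.

(-9*sqrt(3) + sqrt(11) + 2*sqrt(10) + sqrt(330))/29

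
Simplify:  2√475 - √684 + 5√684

2√475 = 10*√19; √684 = 6*√19; 5√684 = 30*√19
Combine: (10 - 6 + 30)·√19 = 34*√19

34*√19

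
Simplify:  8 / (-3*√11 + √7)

Multiply numerator and denominator by √7 + 3*√11.
Denominator becomes -92; numerator becomes 8*√7 + 24*√11.

(-6*√11 - 2*√7)/23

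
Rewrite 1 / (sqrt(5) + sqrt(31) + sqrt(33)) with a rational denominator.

Group as (sqrt(5) + sqrt(31)) + sqrt(33); multiply by (sqrt(5) + sqrt(31)) - sqrt(33), then rationalise the remaining surd.

(-2*sqrt(5115) + 3*sqrt(33) + 7*sqrt(31) + 59*sqrt(5))/611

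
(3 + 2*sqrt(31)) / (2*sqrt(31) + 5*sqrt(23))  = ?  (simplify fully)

Multiply numerator and denominator by -5*sqrt(23) + 2*sqrt(31).
Denominator becomes -451; numerator becomes -10*sqrt(713) - 15*sqrt(23) + 6*sqrt(31) + 124.

(-124 - 6*sqrt(31) + 15*sqrt(23) + 10*sqrt(713))/451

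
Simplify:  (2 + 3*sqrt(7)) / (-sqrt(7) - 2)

(-17 + 4*sqrt(7))/3

Multiply numerator and denominator by -2 + sqrt(7).
Denominator becomes -3; numerator becomes -4*sqrt(7) + 17.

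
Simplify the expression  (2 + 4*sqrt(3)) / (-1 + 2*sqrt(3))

Multiply numerator and denominator by -2*sqrt(3) - 1.
Denominator becomes -11; numerator becomes -26 - 8*sqrt(3).

(8*sqrt(3) + 26)/11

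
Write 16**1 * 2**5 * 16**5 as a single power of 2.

2**29

16**1 = 2**4; 2**5 = 2**5; 16**5 = 2**20
Combine exponents: 2**29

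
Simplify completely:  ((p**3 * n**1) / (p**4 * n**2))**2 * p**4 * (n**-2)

Inside the bracket: (p**-1) * (n**-1)
Raise to the power 2: (p**-2) * (n**-2)
Multiply by p**4 * (n**-2): add exponents.

p**2/n**4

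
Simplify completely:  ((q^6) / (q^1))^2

Inside the bracket: q^5
Raise to the power 2: q^10

q^10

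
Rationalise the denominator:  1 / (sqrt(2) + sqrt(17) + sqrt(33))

(-9*sqrt(17) - 24*sqrt(2) + sqrt(1122) + 7*sqrt(33))/30

Group as (sqrt(2) + sqrt(33)) + sqrt(17); multiply by (sqrt(2) + sqrt(33)) - sqrt(17), then rationalise the remaining surd.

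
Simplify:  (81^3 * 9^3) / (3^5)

81^3 = 3^12; 9^3 = 3^6; 3^5 = 3^5
Combine exponents: 3^13

3^13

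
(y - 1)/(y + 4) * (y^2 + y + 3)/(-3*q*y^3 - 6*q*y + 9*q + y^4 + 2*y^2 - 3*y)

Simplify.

1/(-3*q*y - 12*q + y^2 + 4*y)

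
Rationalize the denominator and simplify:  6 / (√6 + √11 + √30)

Group as (√11 + √30) + √6; multiply by (√11 + √30) - √6, then rationalise the remaining surd.

(-72*√55 - 78*√30 + 150*√11 + 210*√6)/95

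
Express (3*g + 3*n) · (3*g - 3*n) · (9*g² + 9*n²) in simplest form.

Pair the conjugate factors: ((3*g)+(3*n))((3*g)-(3*n)) = 9*g² - 9*n², then repeat with the next factor.

81*g⁴ - 81*n⁴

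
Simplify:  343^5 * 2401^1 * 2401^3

343^5 = 7^15; 2401^1 = 7^4; 2401^3 = 7^12
Combine exponents: 7^31

7^31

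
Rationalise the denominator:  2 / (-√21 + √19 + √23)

Group as (√19 + √23) - √21; multiply by (√19 + √23) + √21, then rationalise the remaining surd.

(-42*√21 + 34*√23 + 50*√19 + 4*√9177)/1307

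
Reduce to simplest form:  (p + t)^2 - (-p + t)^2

4*p*t

Binomially expand both and collect terms in t, p.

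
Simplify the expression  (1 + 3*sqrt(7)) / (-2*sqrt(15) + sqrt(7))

(-6*sqrt(105) - 21 - 2*sqrt(15) - sqrt(7))/53

Multiply numerator and denominator by sqrt(7) + 2*sqrt(15).
Denominator becomes -53; numerator becomes sqrt(7) + 2*sqrt(15) + 21 + 6*sqrt(105).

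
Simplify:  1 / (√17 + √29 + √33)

(-2*√16269 + 13*√33 + 21*√29 + 45*√17)/1803

Group as (√17 + √29) + √33; multiply by (√17 + √29) - √33, then rationalise the remaining surd.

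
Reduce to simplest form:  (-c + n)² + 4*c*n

Expand the square and combine the 4*c*n term.

(c + n)²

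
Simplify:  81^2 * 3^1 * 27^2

81^2 = 3^8; 3^1 = 3^1; 27^2 = 3^6
Combine exponents: 3^15

3^15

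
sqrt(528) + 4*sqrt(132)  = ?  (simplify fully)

sqrt(528) = 4*sqrt(33); 4*sqrt(132) = 8*sqrt(33)
Combine: (4 + 8)·sqrt(33) = 12*sqrt(33)

12*sqrt(33)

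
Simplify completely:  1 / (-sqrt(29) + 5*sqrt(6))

(sqrt(29) + 5*sqrt(6))/121

Multiply numerator and denominator by sqrt(29) + 5*sqrt(6).
Denominator becomes 121; numerator becomes sqrt(29) + 5*sqrt(6).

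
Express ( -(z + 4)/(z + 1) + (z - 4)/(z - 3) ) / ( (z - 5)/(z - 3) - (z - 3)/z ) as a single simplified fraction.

(-4*z^2 + 8*z)/(z^2 - 8*z - 9)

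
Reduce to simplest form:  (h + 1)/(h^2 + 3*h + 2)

Factor: h^2 + 3*h + 2 = (h + 2)*(h + 1)
Cancel the common factor (h + 1).

1/(h + 2)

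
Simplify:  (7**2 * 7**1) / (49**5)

7**(-7)

7**2 = 7**2; 7**1 = 7**1; 49**5 = 7**10
Combine exponents: 7**(-7)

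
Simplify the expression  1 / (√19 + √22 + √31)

Group as (√22 + √31) + √19; multiply by (√22 + √31) - √19, then rationalise the remaining surd.

(-√12958 + 5*√31 + 14*√22 + 17*√19)/786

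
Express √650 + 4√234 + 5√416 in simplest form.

37*√26

√650 = 5*√26; 4√234 = 12*√26; 5√416 = 20*√26
Combine: (5 + 12 + 20)·√26 = 37*√26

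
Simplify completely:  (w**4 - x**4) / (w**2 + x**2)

w**4 - x**4 factors as -(-w + x)*(w + x)*(w**2 + x**2).

w**2 - x**2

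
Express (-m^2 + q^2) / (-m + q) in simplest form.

Factor q^2 - m^2 and cancel (-m + q).

m + q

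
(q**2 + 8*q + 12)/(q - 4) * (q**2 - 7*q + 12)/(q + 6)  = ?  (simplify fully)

q**2 - q - 6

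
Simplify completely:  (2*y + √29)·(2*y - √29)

4*y² - 29

Product of conjugates: (P+Q)(P-Q) = P^2 - Q^2.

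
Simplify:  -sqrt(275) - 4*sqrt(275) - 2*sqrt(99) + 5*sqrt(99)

-16*sqrt(11)

sqrt(275) = 5*sqrt(11); 4*sqrt(275) = 20*sqrt(11); 2*sqrt(99) = 6*sqrt(11); 5*sqrt(99) = 15*sqrt(11)
Combine: (-5 - 20 - 6 + 15)·sqrt(11) = -16*sqrt(11)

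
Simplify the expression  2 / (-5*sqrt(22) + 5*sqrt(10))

Multiply numerator and denominator by 5*sqrt(10) + 5*sqrt(22).
Denominator becomes -300; numerator becomes 10*sqrt(10) + 10*sqrt(22).

(-sqrt(22) - sqrt(10))/30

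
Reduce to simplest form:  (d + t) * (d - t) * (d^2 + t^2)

Telescope via difference of squares: (d+t)(d-t) = d^2 - t^2, then repeat with the next factor.

d^4 - t^4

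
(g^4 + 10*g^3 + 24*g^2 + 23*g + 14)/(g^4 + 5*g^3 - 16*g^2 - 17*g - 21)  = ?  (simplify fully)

(g + 2)/(g - 3)

Factor: g^4 + 10*g^3 + 24*g^2 + 23*g + 14 = (g + 7)*(g^2 + g + 1)*(g + 2);  g^4 + 5*g^3 - 16*g^2 - 17*g - 21 = (g^2 + g + 1)*(g - 3)*(g + 7)
Cancel the common factors (g^2 + g + 1), (g + 7).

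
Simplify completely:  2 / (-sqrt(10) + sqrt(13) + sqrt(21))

(-12*sqrt(10) + sqrt(21) + 9*sqrt(13) + sqrt(2730))/129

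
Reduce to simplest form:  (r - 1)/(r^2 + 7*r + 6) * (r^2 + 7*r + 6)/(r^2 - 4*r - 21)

Factor: r^2 + 7*r + 6 = (r + 6)*(r + 1);  r^2 + 7*r + 6 = (r + 6)*(r + 1);  r^2 - 4*r - 21 = (r - 7)*(r + 3)
Cancel the common factors (r + 1), (r + 6).

(r - 1)/(r^2 - 4*r - 21)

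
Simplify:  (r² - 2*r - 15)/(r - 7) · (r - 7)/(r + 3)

r - 5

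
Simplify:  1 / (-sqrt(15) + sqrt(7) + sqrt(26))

(-9*sqrt(15) - 2*sqrt(26) + 17*sqrt(7) + sqrt(2730))/202

Group as (sqrt(7) + sqrt(26)) - sqrt(15); multiply by (sqrt(7) + sqrt(26)) + sqrt(15), then rationalise the remaining surd.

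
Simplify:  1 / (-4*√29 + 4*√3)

(-√29 - √3)/104

Multiply numerator and denominator by 4*√3 + 4*√29.
Denominator becomes -416; numerator becomes 4*√3 + 4*√29.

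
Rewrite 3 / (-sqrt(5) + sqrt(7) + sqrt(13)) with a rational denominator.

Group as (sqrt(7) + sqrt(13)) - sqrt(5); multiply by (sqrt(7) + sqrt(13)) + sqrt(5), then rationalise the remaining surd.

(-45*sqrt(5) - 3*sqrt(13) + 33*sqrt(7) + 6*sqrt(455))/139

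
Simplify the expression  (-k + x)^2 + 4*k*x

Expand the square and combine the 4*k*x term.

(k + x)^2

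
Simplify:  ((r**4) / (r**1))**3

r**9

Inside the bracket: r**3
Raise to the power 3: r**9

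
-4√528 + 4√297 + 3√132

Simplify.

2*√33

4√528 = 16*√33; 4√297 = 12*√33; 3√132 = 6*√33
Combine: (-16 + 12 + 6)·√33 = 2*√33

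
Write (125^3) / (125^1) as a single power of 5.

5^6

125^3 = 5^9; 125^1 = 5^3
Combine exponents: 5^6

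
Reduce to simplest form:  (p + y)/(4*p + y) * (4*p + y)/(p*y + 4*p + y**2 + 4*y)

Factor: p*y + 4*p + y**2 + 4*y = (y + 4)*(p + y)
Cancel the common factors (4*p + y), (p + y).

1/(y + 4)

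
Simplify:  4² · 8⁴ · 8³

2^25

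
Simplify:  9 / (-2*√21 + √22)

(-18*√21 - 9*√22)/62

Multiply numerator and denominator by √22 + 2*√21.
Denominator becomes -62; numerator becomes 9*√22 + 18*√21.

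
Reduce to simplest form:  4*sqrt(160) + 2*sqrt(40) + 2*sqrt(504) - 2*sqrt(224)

4*sqrt(14) + 20*sqrt(10)

4*sqrt(160) = 16*sqrt(10); 2*sqrt(40) = 4*sqrt(10); 2*sqrt(504) = 12*sqrt(14); 2*sqrt(224) = 8*sqrt(14)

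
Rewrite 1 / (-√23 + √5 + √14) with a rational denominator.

(2*√23 + 7*√14 + 16*√5 + √1610)/132

Group as (√5 + √14) - √23; multiply by (√5 + √14) + √23, then rationalise the remaining surd.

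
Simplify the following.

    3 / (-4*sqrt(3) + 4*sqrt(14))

Multiply numerator and denominator by 4*sqrt(3) + 4*sqrt(14).
Denominator becomes 176; numerator becomes 12*sqrt(3) + 12*sqrt(14).

(3*sqrt(3) + 3*sqrt(14))/44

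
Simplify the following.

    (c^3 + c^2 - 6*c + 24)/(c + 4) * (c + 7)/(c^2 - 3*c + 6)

c + 7

Factor: c^3 + c^2 - 6*c + 24 = (c + 4)*(c^2 - 3*c + 6)
Cancel the common factors (c^2 - 3*c + 6), (c + 4).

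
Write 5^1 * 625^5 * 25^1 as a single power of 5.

5^23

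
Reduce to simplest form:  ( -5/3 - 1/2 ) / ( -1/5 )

Numerator: -5/3 - 1/2 = -13/6
Denominator: -1/5 = -1/5
Divide: (-13/6) · (-5) = 65/6

65/6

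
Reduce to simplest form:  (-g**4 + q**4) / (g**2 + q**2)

-g**2 + q**2

-g**4 + q**4 factors as (-g + q)*(g + q)*(g**2 + q**2).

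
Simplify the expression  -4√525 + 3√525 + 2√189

√21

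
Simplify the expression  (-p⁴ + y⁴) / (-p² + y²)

p² + y²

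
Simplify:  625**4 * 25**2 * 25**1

5**22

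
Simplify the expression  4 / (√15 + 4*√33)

Multiply numerator and denominator by -4*√33 + √15.
Denominator becomes -513; numerator becomes -16*√33 + 4*√15.

(-4*√15 + 16*√33)/513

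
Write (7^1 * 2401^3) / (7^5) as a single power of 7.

7^1 = 7^1; 2401^3 = 7^12; 7^5 = 7^5
Combine exponents: 7^8

7^8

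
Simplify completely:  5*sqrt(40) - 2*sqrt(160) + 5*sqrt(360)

5*sqrt(40) = 10*sqrt(10); 2*sqrt(160) = 8*sqrt(10); 5*sqrt(360) = 30*sqrt(10)
Combine: (10 - 8 + 30)·sqrt(10) = 32*sqrt(10)

32*sqrt(10)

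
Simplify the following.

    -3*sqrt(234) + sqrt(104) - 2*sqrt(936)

3*sqrt(234) = 9*sqrt(26); sqrt(104) = 2*sqrt(26); 2*sqrt(936) = 12*sqrt(26)
Combine: (-9 + 2 - 12)·sqrt(26) = -19*sqrt(26)

-19*sqrt(26)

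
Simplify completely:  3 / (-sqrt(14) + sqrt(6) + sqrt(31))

(-69*sqrt(14) - 33*sqrt(31) + 117*sqrt(6) + 12*sqrt(651))/215

Group as (sqrt(6) + sqrt(31)) - sqrt(14); multiply by (sqrt(6) + sqrt(31)) + sqrt(14), then rationalise the remaining surd.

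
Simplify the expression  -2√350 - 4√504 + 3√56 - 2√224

-36*√14

2√350 = 10*√14; 4√504 = 24*√14; 3√56 = 6*√14; 2√224 = 8*√14
Combine: (-10 - 24 + 6 - 8)·√14 = -36*√14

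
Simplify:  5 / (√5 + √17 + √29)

Group as (√5 + √17) + √29; multiply by (√5 + √17) - √29, then rationalise the remaining surd.

(-10*√2465 - 35*√29 + 85*√17 + 205*√5)/291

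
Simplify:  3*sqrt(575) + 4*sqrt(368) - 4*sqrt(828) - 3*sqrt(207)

-2*sqrt(23)

3*sqrt(575) = 15*sqrt(23); 4*sqrt(368) = 16*sqrt(23); 4*sqrt(828) = 24*sqrt(23); 3*sqrt(207) = 9*sqrt(23)
Combine: (15 + 16 - 24 - 9)·sqrt(23) = -2*sqrt(23)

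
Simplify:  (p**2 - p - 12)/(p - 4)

p + 3

Factor: p**2 - p - 12 = (p - 4)*(p + 3)
Cancel the common factor (p - 4).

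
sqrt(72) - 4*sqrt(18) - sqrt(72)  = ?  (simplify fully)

sqrt(72) = 6*sqrt(2); 4*sqrt(18) = 12*sqrt(2); sqrt(72) = 6*sqrt(2)
Combine: (6 - 12 - 6)·sqrt(2) = -12*sqrt(2)

-12*sqrt(2)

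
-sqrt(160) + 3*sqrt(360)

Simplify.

sqrt(160) = 4*sqrt(10); 3*sqrt(360) = 18*sqrt(10)
Combine: (-4 + 18)·sqrt(10) = 14*sqrt(10)

14*sqrt(10)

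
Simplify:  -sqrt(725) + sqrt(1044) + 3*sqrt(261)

sqrt(725) = 5*sqrt(29); sqrt(1044) = 6*sqrt(29); 3*sqrt(261) = 9*sqrt(29)
Combine: (-5 + 6 + 9)·sqrt(29) = 10*sqrt(29)

10*sqrt(29)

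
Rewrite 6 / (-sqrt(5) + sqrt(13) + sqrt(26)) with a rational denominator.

Group as (sqrt(13) + sqrt(26)) - sqrt(5); multiply by (sqrt(13) + sqrt(26)) + sqrt(5), then rationalise the remaining surd.

(-51*sqrt(5) - 12*sqrt(26) + 27*sqrt(13) + 39*sqrt(10))/49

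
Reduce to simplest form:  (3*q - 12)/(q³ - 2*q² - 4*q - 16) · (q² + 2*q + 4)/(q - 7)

3/(q - 7)

Factor: 3*q - 12 = 3·(q - 4);  q³ - 2*q² - 4*q - 16 = (q² + 2*q + 4)·(q - 4)
Cancel the common factors (q² + 2*q + 4), (q - 4).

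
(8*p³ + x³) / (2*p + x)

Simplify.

4*p² - 2*p*x + x²

Factor as (a+b)(a^2-ab+b^2) with a=(2*p), b=x.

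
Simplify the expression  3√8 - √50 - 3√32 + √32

-7*√2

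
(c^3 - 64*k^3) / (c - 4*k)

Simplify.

c^2 + 4*c*k + 16*k^2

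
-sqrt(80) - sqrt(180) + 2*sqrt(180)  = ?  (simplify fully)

2*sqrt(5)

sqrt(80) = 4*sqrt(5); sqrt(180) = 6*sqrt(5); 2*sqrt(180) = 12*sqrt(5)
Combine: (-4 - 6 + 12)·sqrt(5) = 2*sqrt(5)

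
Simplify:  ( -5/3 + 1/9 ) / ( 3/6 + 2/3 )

Numerator: -5/3 + 1/9 = -14/9
Denominator: 3/6 + 2/3 = 7/6
Divide: (-14/9) · (6/7) = -4/3

-4/3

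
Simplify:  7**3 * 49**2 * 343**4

7**19

7**3 = 7**3; 49**2 = 7**4; 343**4 = 7**12
Combine exponents: 7**19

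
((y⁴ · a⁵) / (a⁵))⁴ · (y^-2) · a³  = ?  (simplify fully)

a³*y^14

Inside the bracket: y⁴
Raise to the power 4: y^16
Multiply by (y^-2) · a³: add exponents.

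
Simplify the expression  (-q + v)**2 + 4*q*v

(q + v)**2

After expansion: q**2 + 2*q*v + v**2 — a perfect-square trinomial.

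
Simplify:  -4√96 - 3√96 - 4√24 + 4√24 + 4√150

-8*√6

4√96 = 16*√6; 3√96 = 12*√6; 4√24 = 8*√6; 4√24 = 8*√6; 4√150 = 20*√6
Combine: (-16 - 12 - 8 + 8 + 20)·√6 = -8*√6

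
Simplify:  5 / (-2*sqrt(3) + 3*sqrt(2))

Multiply numerator and denominator by 2*sqrt(3) + 3*sqrt(2).
Denominator becomes 6; numerator becomes 10*sqrt(3) + 15*sqrt(2).

(10*sqrt(3) + 15*sqrt(2))/6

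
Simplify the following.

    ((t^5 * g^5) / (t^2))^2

Inside the bracket: t^3 * g^5
Raise to the power 2: t^6 * g^10

g^10*t^6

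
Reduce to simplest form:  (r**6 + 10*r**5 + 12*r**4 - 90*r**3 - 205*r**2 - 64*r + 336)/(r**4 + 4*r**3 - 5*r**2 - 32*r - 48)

Factor: r**6 + 10*r**5 + 12*r**4 - 90*r**3 - 205*r**2 - 64*r + 336 = (r**2 + 3*r + 4)*(r + 7)*(r + 4)*(r - 1)*(r - 3);  r**4 + 4*r**3 - 5*r**2 - 32*r - 48 = (r**2 + 3*r + 4)*(r - 3)*(r + 4)
Cancel the common factors (r**2 + 3*r + 4), (r + 4), (r - 3).

r**2 + 6*r - 7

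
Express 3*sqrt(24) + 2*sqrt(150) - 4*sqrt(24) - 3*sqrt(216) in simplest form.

3*sqrt(24) = 6*sqrt(6); 2*sqrt(150) = 10*sqrt(6); 4*sqrt(24) = 8*sqrt(6); 3*sqrt(216) = 18*sqrt(6)
Combine: (6 + 10 - 8 - 18)·sqrt(6) = -10*sqrt(6)

-10*sqrt(6)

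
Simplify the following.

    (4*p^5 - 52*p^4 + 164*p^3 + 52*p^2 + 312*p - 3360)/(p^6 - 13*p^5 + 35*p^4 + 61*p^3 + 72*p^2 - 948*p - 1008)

Factor: 4*p^5 - 52*p^4 + 164*p^3 + 52*p^2 + 312*p - 3360 = 4*(p - 7)*(p - 4)*(p - 5)*(p^2 + 3*p + 6);  p^6 - 13*p^5 + 35*p^4 + 61*p^3 + 72*p^2 - 948*p - 1008 = (p - 7)*(p - 6)*(p^2 + 3*p + 6)*(p + 1)*(p - 4)
Cancel the common factors (p^2 + 3*p + 6), (p - 4), (p - 7).

(4*p - 20)/(p^2 - 5*p - 6)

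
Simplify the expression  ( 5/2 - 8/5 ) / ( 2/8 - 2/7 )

-126/5

Numerator: 5/2 - 8/5 = 9/10
Denominator: 2/8 - 2/7 = -1/28
Divide: (9/10) · (-28) = -126/5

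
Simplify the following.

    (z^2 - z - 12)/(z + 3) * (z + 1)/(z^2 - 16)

(z + 1)/(z + 4)

Factor: z^2 - z - 12 = (z - 4)*(z + 3);  z^2 - 16 = (z + 4)*(z - 4)
Cancel the common factors (z - 4), (z + 3).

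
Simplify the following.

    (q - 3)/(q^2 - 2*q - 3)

1/(q + 1)

Factor: q^2 - 2*q - 3 = (q + 1)*(q - 3)
Cancel the common factor (q - 3).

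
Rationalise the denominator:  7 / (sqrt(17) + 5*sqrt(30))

Multiply numerator and denominator by -sqrt(17) + 5*sqrt(30).
Denominator becomes 733; numerator becomes -7*sqrt(17) + 35*sqrt(30).

(-7*sqrt(17) + 35*sqrt(30))/733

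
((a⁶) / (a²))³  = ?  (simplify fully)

a^12

Inside the bracket: a⁴
Raise to the power 3: a^12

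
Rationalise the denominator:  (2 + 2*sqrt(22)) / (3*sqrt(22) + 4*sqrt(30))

Multiply numerator and denominator by -4*sqrt(30) + 3*sqrt(22).
Denominator becomes -282; numerator becomes -16*sqrt(165) - 8*sqrt(30) + 6*sqrt(22) + 132.

(-66 - 3*sqrt(22) + 4*sqrt(30) + 8*sqrt(165))/141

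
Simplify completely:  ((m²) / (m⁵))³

Inside the bracket: (m^-3)
Raise to the power 3: (m^-9)

m^(-9)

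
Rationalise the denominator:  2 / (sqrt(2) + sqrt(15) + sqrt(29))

(-8*sqrt(15) - 21*sqrt(2) + sqrt(870) + 6*sqrt(29))/6

Group as (sqrt(15) + sqrt(29)) + sqrt(2); multiply by (sqrt(15) + sqrt(29)) - sqrt(2), then rationalise the remaining surd.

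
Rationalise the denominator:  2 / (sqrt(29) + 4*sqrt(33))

(-2*sqrt(29) + 8*sqrt(33))/499

Multiply numerator and denominator by -sqrt(29) + 4*sqrt(33).
Denominator becomes 499; numerator becomes -2*sqrt(29) + 8*sqrt(33).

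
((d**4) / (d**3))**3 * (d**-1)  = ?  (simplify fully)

Inside the bracket: d**1
Raise to the power 3: d**3
Multiply by (d**-1): add exponents.

d**2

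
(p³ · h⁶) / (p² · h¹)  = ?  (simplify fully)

h⁵*p

Quotient: p¹ · h⁵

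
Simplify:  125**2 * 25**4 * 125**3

5**23

125**2 = 5**6; 25**4 = 5**8; 125**3 = 5**9
Combine exponents: 5**23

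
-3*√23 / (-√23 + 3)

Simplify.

(9*√23 + 69)/14

Multiply numerator and denominator by 3 + √23.
Denominator becomes -14; numerator becomes -69 - 9*√23.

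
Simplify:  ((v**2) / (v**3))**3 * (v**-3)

v**(-6)

Inside the bracket: (v**-1)
Raise to the power 3: (v**-3)
Multiply by (v**-3): add exponents.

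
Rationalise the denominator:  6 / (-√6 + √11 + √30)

(-210*√6 - 78*√30 + 150*√11 + 72*√55)/95

Group as (√11 + √30) - √6; multiply by (√11 + √30) + √6, then rationalise the remaining surd.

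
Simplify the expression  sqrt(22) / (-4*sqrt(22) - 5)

Multiply numerator and denominator by -5 + 4*sqrt(22).
Denominator becomes -327; numerator becomes -5*sqrt(22) + 88.

(-88 + 5*sqrt(22))/327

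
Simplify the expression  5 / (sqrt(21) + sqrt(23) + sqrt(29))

Group as (sqrt(21) + sqrt(29)) + sqrt(23); multiply by (sqrt(21) + sqrt(29)) - sqrt(23), then rationalise the remaining surd.

(-10*sqrt(14007) + 75*sqrt(29) + 135*sqrt(23) + 155*sqrt(21))/1707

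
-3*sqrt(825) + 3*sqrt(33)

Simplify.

-12*sqrt(33)

3*sqrt(825) = 15*sqrt(33); 3*sqrt(33) = 3*sqrt(33)
Combine: (-15 + 3)·sqrt(33) = -12*sqrt(33)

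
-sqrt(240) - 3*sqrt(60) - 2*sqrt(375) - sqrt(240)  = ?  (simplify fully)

-24*sqrt(15)

sqrt(240) = 4*sqrt(15); 3*sqrt(60) = 6*sqrt(15); 2*sqrt(375) = 10*sqrt(15); sqrt(240) = 4*sqrt(15)
Combine: (-4 - 6 - 10 - 4)·sqrt(15) = -24*sqrt(15)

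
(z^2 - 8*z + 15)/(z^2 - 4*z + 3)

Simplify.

Factor: z^2 - 8*z + 15 = (z - 5)*(z - 3);  z^2 - 4*z + 3 = (z - 1)*(z - 3)
Cancel the common factor (z - 3).

(z - 5)/(z - 1)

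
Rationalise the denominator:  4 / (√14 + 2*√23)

(-2*√14 + 4*√23)/39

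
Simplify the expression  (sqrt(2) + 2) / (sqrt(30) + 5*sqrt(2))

Multiply numerator and denominator by -sqrt(30) + 5*sqrt(2).
Denominator becomes 20; numerator becomes -2*sqrt(30) - 2*sqrt(15) + 10 + 10*sqrt(2).

(-sqrt(30) - sqrt(15) + 5 + 5*sqrt(2))/10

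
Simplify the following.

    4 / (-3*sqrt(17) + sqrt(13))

(-3*sqrt(17) - sqrt(13))/35

Multiply numerator and denominator by sqrt(13) + 3*sqrt(17).
Denominator becomes -140; numerator becomes 4*sqrt(13) + 12*sqrt(17).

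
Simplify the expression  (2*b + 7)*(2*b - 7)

Product of conjugates: (P+Q)(P-Q) = P**2 - Q**2.

4*b**2 - 49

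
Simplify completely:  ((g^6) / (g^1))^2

g^10

Inside the bracket: g^5
Raise to the power 2: g^10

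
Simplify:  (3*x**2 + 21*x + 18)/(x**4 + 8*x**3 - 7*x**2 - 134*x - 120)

Factor: 3*x**2 + 21*x + 18 = 3*(x + 1)*(x + 6);  x**4 + 8*x**3 - 7*x**2 - 134*x - 120 = (x + 5)*(x + 1)*(x - 4)*(x + 6)
Cancel the common factors (x + 6), (x + 1).

3/(x**2 + x - 20)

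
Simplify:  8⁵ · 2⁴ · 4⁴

8⁵ = 2^15; 2⁴ = 2^4; 4⁴ = 2^8
Combine exponents: 2^27

2^27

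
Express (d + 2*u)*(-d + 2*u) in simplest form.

Difference of squares with P = 2*u, Q = d.

-d^2 + 4*u^2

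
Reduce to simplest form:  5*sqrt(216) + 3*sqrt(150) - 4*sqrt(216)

5*sqrt(216) = 30*sqrt(6); 3*sqrt(150) = 15*sqrt(6); 4*sqrt(216) = 24*sqrt(6)
Combine: (30 + 15 - 24)·sqrt(6) = 21*sqrt(6)

21*sqrt(6)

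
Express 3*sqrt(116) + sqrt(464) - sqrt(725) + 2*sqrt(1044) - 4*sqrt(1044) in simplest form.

3*sqrt(116) = 6*sqrt(29); sqrt(464) = 4*sqrt(29); sqrt(725) = 5*sqrt(29); 2*sqrt(1044) = 12*sqrt(29); 4*sqrt(1044) = 24*sqrt(29)
Combine: (6 + 4 - 5 + 12 - 24)·sqrt(29) = -7*sqrt(29)

-7*sqrt(29)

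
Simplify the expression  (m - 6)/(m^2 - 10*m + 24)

1/(m - 4)

Factor: m^2 - 10*m + 24 = (m - 6)*(m - 4)
Cancel the common factor (m - 6).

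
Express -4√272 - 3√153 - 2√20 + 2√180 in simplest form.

4√272 = 16*√17; 3√153 = 9*√17; 2√20 = 4*√5; 2√180 = 12*√5

-25*√17 + 8*√5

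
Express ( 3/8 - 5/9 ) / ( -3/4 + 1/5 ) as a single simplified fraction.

Numerator: 3/8 - 5/9 = -13/72
Denominator: -3/4 + 1/5 = -11/20
Divide: (-13/72) · (-20/11) = 65/198

65/198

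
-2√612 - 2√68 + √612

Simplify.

-10*√17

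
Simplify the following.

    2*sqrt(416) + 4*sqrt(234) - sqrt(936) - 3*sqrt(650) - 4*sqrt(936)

2*sqrt(416) = 8*sqrt(26); 4*sqrt(234) = 12*sqrt(26); sqrt(936) = 6*sqrt(26); 3*sqrt(650) = 15*sqrt(26); 4*sqrt(936) = 24*sqrt(26)
Combine: (8 + 12 - 6 - 15 - 24)·sqrt(26) = -25*sqrt(26)

-25*sqrt(26)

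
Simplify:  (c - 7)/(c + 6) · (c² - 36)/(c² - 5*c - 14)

Factor: c² - 36 = (c + 6)·(c - 6);  c² - 5*c - 14 = (c - 7)·(c + 2)
Cancel the common factors (c - 7), (c + 6).

(c - 6)/(c + 2)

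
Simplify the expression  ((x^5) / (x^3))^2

x^4

Inside the bracket: x^2
Raise to the power 2: x^4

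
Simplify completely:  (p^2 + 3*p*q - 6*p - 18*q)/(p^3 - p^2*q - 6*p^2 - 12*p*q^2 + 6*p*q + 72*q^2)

Factor: p^2 + 3*p*q - 6*p - 18*q = (p + 3*q)*(p - 6);  p^3 - p^2*q - 6*p^2 - 12*p*q^2 + 6*p*q + 72*q^2 = (p + 3*q)*(p - 4*q)*(p - 6)
Cancel the common factors (p - 6), (p + 3*q).

1/(p - 4*q)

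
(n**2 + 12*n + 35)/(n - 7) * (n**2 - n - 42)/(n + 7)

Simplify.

Factor: n**2 + 12*n + 35 = (n + 5)*(n + 7);  n**2 - n - 42 = (n + 6)*(n - 7)
Cancel the common factors (n - 7), (n + 7).

n**2 + 11*n + 30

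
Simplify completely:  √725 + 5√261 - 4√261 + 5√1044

38*√29

√725 = 5*√29; 5√261 = 15*√29; 4√261 = 12*√29; 5√1044 = 30*√29
Combine: (5 + 15 - 12 + 30)·√29 = 38*√29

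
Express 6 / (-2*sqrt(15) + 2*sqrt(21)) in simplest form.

Multiply numerator and denominator by 2*sqrt(15) + 2*sqrt(21).
Denominator becomes 24; numerator becomes 12*sqrt(15) + 12*sqrt(21).

(sqrt(15) + sqrt(21))/2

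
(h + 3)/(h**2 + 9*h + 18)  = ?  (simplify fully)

1/(h + 6)

Factor: h**2 + 9*h + 18 = (h + 6)*(h + 3)
Cancel the common factor (h + 3).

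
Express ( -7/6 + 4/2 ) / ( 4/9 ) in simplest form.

15/8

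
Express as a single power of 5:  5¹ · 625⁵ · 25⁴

5¹ = 5^1; 625⁵ = 5^20; 25⁴ = 5^8
Combine exponents: 5^29

5^29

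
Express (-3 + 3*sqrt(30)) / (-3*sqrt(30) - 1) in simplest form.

(-273 + 12*sqrt(30))/269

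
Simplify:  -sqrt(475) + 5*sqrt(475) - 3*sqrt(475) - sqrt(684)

sqrt(475) = 5*sqrt(19); 5*sqrt(475) = 25*sqrt(19); 3*sqrt(475) = 15*sqrt(19); sqrt(684) = 6*sqrt(19)
Combine: (-5 + 25 - 15 - 6)·sqrt(19) = -sqrt(19)

-sqrt(19)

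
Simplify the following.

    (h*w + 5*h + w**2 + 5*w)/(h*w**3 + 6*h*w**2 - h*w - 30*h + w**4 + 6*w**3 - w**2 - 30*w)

1/(w**2 + w - 6)

Factor: h*w + 5*h + w**2 + 5*w = (h + w)*(w + 5);  h*w**3 + 6*h*w**2 - h*w - 30*h + w**4 + 6*w**3 - w**2 - 30*w = (w - 2)*(h + w)*(w + 3)*(w + 5)
Cancel the common factors (h + w), (w + 5).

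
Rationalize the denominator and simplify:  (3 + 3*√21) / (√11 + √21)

(-3*√231 - 3*√11 + 3*√21 + 63)/10

Multiply numerator and denominator by -√11 + √21.
Denominator becomes 10; numerator becomes -3*√231 - 3*√11 + 3*√21 + 63.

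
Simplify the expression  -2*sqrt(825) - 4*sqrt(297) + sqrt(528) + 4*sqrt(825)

2*sqrt(33)

2*sqrt(825) = 10*sqrt(33); 4*sqrt(297) = 12*sqrt(33); sqrt(528) = 4*sqrt(33); 4*sqrt(825) = 20*sqrt(33)
Combine: (-10 - 12 + 4 + 20)·sqrt(33) = 2*sqrt(33)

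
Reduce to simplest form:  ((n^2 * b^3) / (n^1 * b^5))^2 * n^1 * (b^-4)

Inside the bracket: n^1 * (b^-2)
Raise to the power 2: n^2 * (b^-4)
Multiply by n^1 * (b^-4): add exponents.

n^3/b^8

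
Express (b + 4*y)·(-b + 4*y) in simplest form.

(4*y)^2 - (b)^2 = -b² + 16*y².

-b² + 16*y²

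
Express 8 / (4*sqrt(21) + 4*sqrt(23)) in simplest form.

Multiply numerator and denominator by -4*sqrt(21) + 4*sqrt(23).
Denominator becomes 32; numerator becomes -32*sqrt(21) + 32*sqrt(23).

-sqrt(21) + sqrt(23)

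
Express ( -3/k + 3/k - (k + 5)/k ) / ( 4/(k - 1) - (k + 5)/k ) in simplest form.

Numerator: -3/k + 3/k - (k + 5)/k = (-k - 5)/k
Denominator: 4/(k - 1) - (k + 5)/k = (-k² + 5)/(k² - k)
Divide: ((-k - 5)/k) · ((k² - k)/(-k² + 5)) = (k² + 4*k - 5)/(k² - 5)

(k² + 4*k - 5)/(k² - 5)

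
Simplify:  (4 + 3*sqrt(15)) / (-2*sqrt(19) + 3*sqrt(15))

Multiply numerator and denominator by 2*sqrt(19) + 3*sqrt(15).
Denominator becomes 59; numerator becomes 8*sqrt(19) + 12*sqrt(15) + 6*sqrt(285) + 135.

(8*sqrt(19) + 12*sqrt(15) + 6*sqrt(285) + 135)/59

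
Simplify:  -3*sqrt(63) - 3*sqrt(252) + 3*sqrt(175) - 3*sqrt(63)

-21*sqrt(7)

3*sqrt(63) = 9*sqrt(7); 3*sqrt(252) = 18*sqrt(7); 3*sqrt(175) = 15*sqrt(7); 3*sqrt(63) = 9*sqrt(7)
Combine: (-9 - 18 + 15 - 9)·sqrt(7) = -21*sqrt(7)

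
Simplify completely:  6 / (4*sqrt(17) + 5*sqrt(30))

Multiply numerator and denominator by -4*sqrt(17) + 5*sqrt(30).
Denominator becomes 478; numerator becomes -24*sqrt(17) + 30*sqrt(30).

(-12*sqrt(17) + 15*sqrt(30))/239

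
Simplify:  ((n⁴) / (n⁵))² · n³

n

Inside the bracket: (n^-1)
Raise to the power 2: (n^-2)
Multiply by n³: add exponents.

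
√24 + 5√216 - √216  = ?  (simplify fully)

26*√6

√24 = 2*√6; 5√216 = 30*√6; √216 = 6*√6
Combine: (2 + 30 - 6)·√6 = 26*√6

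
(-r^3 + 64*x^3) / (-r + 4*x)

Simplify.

Apply the difference-of-cubes factorisation and cancel (-r + 4*x).

r^2 + 4*r*x + 16*x^2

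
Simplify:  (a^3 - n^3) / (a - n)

a^2 + a*n + n^2

Factor as (a-b)(a^2+ab+b^2) with a=a, b=n.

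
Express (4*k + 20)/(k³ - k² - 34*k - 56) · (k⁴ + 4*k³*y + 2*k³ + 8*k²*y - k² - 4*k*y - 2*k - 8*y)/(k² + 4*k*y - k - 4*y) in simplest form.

Factor: 4*k + 20 = 4·(k + 5);  k³ - k² - 34*k - 56 = (k - 7)·(k + 4)·(k + 2);  k⁴ + 4*k³*y + 2*k³ + 8*k²*y - k² - 4*k*y - 2*k - 8*y = (k + 4*y)·(k - 1)·(k + 2)·(k + 1);  k² + 4*k*y - k - 4*y = (k - 1)·(k + 4*y)
Cancel the common factors (k - 1), (k + 4*y), (k + 2).

(4*k² + 24*k + 20)/(k² - 3*k - 28)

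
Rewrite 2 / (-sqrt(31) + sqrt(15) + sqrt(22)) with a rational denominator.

(-3*sqrt(31) + 12*sqrt(22) + 19*sqrt(15) + sqrt(10230))/321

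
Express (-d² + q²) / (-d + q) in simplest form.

d + q

Factor q^2 - d^2 and cancel (-d + q).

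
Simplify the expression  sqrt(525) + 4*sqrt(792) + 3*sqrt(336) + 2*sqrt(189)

23*sqrt(21) + 24*sqrt(22)

sqrt(525) = 5*sqrt(21); 4*sqrt(792) = 24*sqrt(22); 3*sqrt(336) = 12*sqrt(21); 2*sqrt(189) = 6*sqrt(21)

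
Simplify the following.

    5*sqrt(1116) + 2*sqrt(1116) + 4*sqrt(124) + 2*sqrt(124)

5*sqrt(1116) = 30*sqrt(31); 2*sqrt(1116) = 12*sqrt(31); 4*sqrt(124) = 8*sqrt(31); 2*sqrt(124) = 4*sqrt(31)
Combine: (30 + 12 + 8 + 4)·sqrt(31) = 54*sqrt(31)

54*sqrt(31)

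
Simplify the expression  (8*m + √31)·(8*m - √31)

64*m² - 31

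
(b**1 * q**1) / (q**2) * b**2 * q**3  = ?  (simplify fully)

b**3*q**2

Quotient: b**1 * (q**-1)
Multiply by b**2 * q**3: add exponents.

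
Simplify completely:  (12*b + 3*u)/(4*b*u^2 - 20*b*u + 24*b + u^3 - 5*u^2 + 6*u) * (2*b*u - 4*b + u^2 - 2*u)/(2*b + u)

Factor: 12*b + 3*u = 3*(4*b + u);  4*b*u^2 - 20*b*u + 24*b + u^3 - 5*u^2 + 6*u = (4*b + u)*(u - 3)*(u - 2);  2*b*u - 4*b + u^2 - 2*u = (2*b + u)*(u - 2)
Cancel the common factors (2*b + u), (u - 2), (4*b + u).

3/(u - 3)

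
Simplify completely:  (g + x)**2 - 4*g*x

Expand the square and combine the 4*g*x term.

(g - x)**2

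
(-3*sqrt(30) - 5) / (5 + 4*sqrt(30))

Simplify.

(-67 - sqrt(30))/91

Multiply numerator and denominator by -4*sqrt(30) + 5.
Denominator becomes -455; numerator becomes 5*sqrt(30) + 335.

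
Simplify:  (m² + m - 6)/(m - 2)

Factor: m² + m - 6 = (m + 3)·(m - 2)
Cancel the common factor (m - 2).

m + 3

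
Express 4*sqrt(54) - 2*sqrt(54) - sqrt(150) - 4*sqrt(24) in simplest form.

-7*sqrt(6)

4*sqrt(54) = 12*sqrt(6); 2*sqrt(54) = 6*sqrt(6); sqrt(150) = 5*sqrt(6); 4*sqrt(24) = 8*sqrt(6)
Combine: (12 - 6 - 5 - 8)·sqrt(6) = -7*sqrt(6)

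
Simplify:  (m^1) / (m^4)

Quotient: (m^-3)

m^(-3)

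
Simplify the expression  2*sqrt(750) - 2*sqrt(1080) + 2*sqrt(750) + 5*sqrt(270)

23*sqrt(30)

2*sqrt(750) = 10*sqrt(30); 2*sqrt(1080) = 12*sqrt(30); 2*sqrt(750) = 10*sqrt(30); 5*sqrt(270) = 15*sqrt(30)
Combine: (10 - 12 + 10 + 15)·sqrt(30) = 23*sqrt(30)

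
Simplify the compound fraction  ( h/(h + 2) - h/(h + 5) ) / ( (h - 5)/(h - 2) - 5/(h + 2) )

(3*h - 6)/(h^2 - 3*h - 40)

Numerator: h/(h + 2) - h/(h + 5) = 3*h/(h^2 + 7*h + 10)
Denominator: (h - 5)/(h - 2) - 5/(h + 2) = (h^2 - 8*h)/(h^2 - 4)
Divide: (3*h/(h^2 + 7*h + 10)) · ((h^2 - 4)/(h^2 - 8*h)) = (3*h - 6)/(h^2 - 3*h - 40)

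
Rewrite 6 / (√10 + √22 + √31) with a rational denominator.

(-8*√1705 + 2*√31 + 38*√22 + 86*√10)/293

Group as (√10 + √22) + √31; multiply by (√10 + √22) - √31, then rationalise the remaining surd.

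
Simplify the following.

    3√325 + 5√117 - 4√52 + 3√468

3√325 = 15*√13; 5√117 = 15*√13; 4√52 = 8*√13; 3√468 = 18*√13
Combine: (15 + 15 - 8 + 18)·√13 = 40*√13

40*√13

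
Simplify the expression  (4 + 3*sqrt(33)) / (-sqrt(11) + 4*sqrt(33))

Multiply numerator and denominator by sqrt(11) + 4*sqrt(33).
Denominator becomes 517; numerator becomes 4*sqrt(11) + 33*sqrt(3) + 16*sqrt(33) + 396.

(4*sqrt(11) + 33*sqrt(3) + 16*sqrt(33) + 396)/517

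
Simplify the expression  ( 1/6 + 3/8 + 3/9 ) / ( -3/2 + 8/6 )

-21/4

Numerator: 1/6 + 3/8 + 3/9 = 7/8
Denominator: -3/2 + 8/6 = -1/6
Divide: (7/8) · (-6) = -21/4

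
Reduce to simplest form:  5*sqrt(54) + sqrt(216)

21*sqrt(6)

5*sqrt(54) = 15*sqrt(6); sqrt(216) = 6*sqrt(6)
Combine: (15 + 6)·sqrt(6) = 21*sqrt(6)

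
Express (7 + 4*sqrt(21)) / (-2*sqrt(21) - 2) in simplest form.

(-77 - 3*sqrt(21))/40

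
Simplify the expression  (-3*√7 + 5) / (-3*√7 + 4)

Multiply numerator and denominator by 4 + 3*√7.
Denominator becomes -47; numerator becomes -43 + 3*√7.

(-3*√7 + 43)/47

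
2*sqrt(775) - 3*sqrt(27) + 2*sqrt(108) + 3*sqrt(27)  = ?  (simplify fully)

2*sqrt(775) = 10*sqrt(31); 3*sqrt(27) = 9*sqrt(3); 2*sqrt(108) = 12*sqrt(3); 3*sqrt(27) = 9*sqrt(3)

12*sqrt(3) + 10*sqrt(31)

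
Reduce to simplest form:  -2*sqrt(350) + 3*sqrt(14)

2*sqrt(350) = 10*sqrt(14); 3*sqrt(14) = 3*sqrt(14)
Combine: (-10 + 3)·sqrt(14) = -7*sqrt(14)

-7*sqrt(14)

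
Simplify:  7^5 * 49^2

7^5 = 7^5; 49^2 = 7^4
Combine exponents: 7^9

7^9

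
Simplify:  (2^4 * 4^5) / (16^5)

2^4 = 2^4; 4^5 = 2^10; 16^5 = 2^20
Combine exponents: 2^(-6)

2^(-6)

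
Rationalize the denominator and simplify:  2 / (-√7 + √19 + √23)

Group as (√19 + √23) - √7; multiply by (√19 + √23) + √7, then rationalise the remaining surd.

(-70*√7 + 6*√23 + 22*√19 + 4*√3059)/523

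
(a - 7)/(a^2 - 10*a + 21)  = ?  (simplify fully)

Factor: a^2 - 10*a + 21 = (a - 3)*(a - 7)
Cancel the common factor (a - 7).

1/(a - 3)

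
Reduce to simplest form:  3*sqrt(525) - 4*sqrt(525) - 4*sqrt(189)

3*sqrt(525) = 15*sqrt(21); 4*sqrt(525) = 20*sqrt(21); 4*sqrt(189) = 12*sqrt(21)
Combine: (15 - 20 - 12)·sqrt(21) = -17*sqrt(21)

-17*sqrt(21)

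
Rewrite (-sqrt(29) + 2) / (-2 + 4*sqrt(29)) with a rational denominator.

(-56 + 3*sqrt(29))/230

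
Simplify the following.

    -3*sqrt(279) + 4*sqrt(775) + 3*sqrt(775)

26*sqrt(31)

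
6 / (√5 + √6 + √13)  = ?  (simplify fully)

(-3*√390 - 3*√13 + 18*√6 + 21*√5)/29

Group as (√5 + √6) + √13; multiply by (√5 + √6) - √13, then rationalise the remaining surd.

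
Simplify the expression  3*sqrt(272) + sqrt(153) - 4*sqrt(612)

3*sqrt(272) = 12*sqrt(17); sqrt(153) = 3*sqrt(17); 4*sqrt(612) = 24*sqrt(17)
Combine: (12 + 3 - 24)·sqrt(17) = -9*sqrt(17)

-9*sqrt(17)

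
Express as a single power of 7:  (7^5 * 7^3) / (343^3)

7^(-1)

7^5 = 7^5; 7^3 = 7^3; 343^3 = 7^9
Combine exponents: 7^(-1)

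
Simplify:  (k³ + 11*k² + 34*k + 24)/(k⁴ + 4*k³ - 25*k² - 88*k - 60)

(k + 4)/(k² - 3*k - 10)

Factor: k³ + 11*k² + 34*k + 24 = (k + 6)·(k + 1)·(k + 4);  k⁴ + 4*k³ - 25*k² - 88*k - 60 = (k - 5)·(k + 1)·(k + 2)·(k + 6)
Cancel the common factors (k + 6), (k + 1).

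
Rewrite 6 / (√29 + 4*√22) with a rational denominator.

(-6*√29 + 24*√22)/323

Multiply numerator and denominator by -√29 + 4*√22.
Denominator becomes 323; numerator becomes -6*√29 + 24*√22.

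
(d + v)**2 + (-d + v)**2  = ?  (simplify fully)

2*d**2 + 2*v**2

Only the even-power cross terms survive.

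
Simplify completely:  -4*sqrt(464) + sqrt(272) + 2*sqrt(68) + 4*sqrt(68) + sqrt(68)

-16*sqrt(29) + 18*sqrt(17)

4*sqrt(464) = 16*sqrt(29); sqrt(272) = 4*sqrt(17); 2*sqrt(68) = 4*sqrt(17); 4*sqrt(68) = 8*sqrt(17); sqrt(68) = 2*sqrt(17)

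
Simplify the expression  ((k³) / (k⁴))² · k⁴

k²

Inside the bracket: (k^-1)
Raise to the power 2: (k^-2)
Multiply by k⁴: add exponents.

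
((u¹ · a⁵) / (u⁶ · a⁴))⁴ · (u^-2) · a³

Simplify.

Inside the bracket: (u^-5) · a¹
Raise to the power 4: (u^-20) · a⁴
Multiply by (u^-2) · a³: add exponents.

a⁷/u^22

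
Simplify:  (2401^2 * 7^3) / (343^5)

7^(-4)

2401^2 = 7^8; 7^3 = 7^3; 343^5 = 7^15
Combine exponents: 7^(-4)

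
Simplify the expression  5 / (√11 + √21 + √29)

Group as (√11 + √29) + √21; multiply by (√11 + √29) - √21, then rationalise the remaining surd.

(-2*√6699 + 3*√29 + 19*√21 + 39*√11)/183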